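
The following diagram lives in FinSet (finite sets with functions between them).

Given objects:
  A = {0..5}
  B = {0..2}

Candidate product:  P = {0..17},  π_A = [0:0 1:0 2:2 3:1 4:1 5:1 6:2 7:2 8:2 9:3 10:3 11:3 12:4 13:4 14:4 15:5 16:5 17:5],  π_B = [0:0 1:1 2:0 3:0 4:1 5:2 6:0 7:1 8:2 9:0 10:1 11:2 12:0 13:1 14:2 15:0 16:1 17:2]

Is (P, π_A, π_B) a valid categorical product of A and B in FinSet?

Answer: NOT A VALID PRODUCT — duplicate pair at indices 6,2

Work:
|A|·|B| = 6·3 = 18;  |P| = 18
Check the pairing map k ↦ (π_A(k), π_B(k)):
  0 : (0,0)
  1 : (0,1)
  2 : (2,0)
  3 : (1,0)
  4 : (1,1)
  5 : (1,2)
  6 : (2,0)  ✗ repeats pair of k=2
  7 : (2,1)
  8 : (2,2)
  9 : (3,0)
  10 : (3,1)
  11 : (3,2)
  12 : (4,0)
  13 : (4,1)
  14 : (4,2)
  15 : (5,0)
  16 : (5,1)
  17 : (5,2)
distinct pairs in image: 17 / 18 needed
  → (2,0) hit at k=2 and k=6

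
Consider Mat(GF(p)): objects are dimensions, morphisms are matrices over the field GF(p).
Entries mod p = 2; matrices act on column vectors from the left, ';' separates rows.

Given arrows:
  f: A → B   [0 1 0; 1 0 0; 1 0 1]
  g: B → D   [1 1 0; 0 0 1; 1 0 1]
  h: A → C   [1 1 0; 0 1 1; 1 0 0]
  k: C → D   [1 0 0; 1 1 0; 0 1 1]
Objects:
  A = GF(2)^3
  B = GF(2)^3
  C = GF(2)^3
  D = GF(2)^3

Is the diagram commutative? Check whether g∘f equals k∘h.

Answer: COMMUTES

Derivation:
1) trace f;g:
  e0=(1,0,0) f→(0,1,1) g→(1,1,1)
  e1=(0,1,0) f→(1,0,0) g→(1,0,1)
  e2=(0,0,1) f→(0,0,1) g→(0,1,1)
  composite₁ = [1 1 0; 1 0 1; 1 1 1]
2) trace h;k:
  e0=(1,0,0) h→(1,0,1) k→(1,1,1)
  e1=(0,1,0) h→(1,1,0) k→(1,0,1)
  e2=(0,0,1) h→(0,1,0) k→(0,1,1)
  composite₂ = [1 1 0; 1 0 1; 1 1 1]
Equal? equal; square commutes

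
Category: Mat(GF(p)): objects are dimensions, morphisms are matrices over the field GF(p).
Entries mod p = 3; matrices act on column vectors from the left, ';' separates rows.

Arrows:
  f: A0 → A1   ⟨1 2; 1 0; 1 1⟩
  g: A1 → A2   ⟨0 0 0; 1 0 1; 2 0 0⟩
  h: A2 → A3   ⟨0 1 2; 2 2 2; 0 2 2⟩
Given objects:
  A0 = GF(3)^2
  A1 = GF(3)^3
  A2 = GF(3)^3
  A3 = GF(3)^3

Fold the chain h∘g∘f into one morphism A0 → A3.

Answer: ⟨0 2; 2 2; 2 2⟩

Work:
  e0=(1,0) f→(1,1,1) g→(0,2,2) h→(0,2,2)
  e1=(0,1) f→(2,0,1) g→(0,0,1) h→(2,2,2)
composite: ⟨0 2; 2 2; 2 2⟩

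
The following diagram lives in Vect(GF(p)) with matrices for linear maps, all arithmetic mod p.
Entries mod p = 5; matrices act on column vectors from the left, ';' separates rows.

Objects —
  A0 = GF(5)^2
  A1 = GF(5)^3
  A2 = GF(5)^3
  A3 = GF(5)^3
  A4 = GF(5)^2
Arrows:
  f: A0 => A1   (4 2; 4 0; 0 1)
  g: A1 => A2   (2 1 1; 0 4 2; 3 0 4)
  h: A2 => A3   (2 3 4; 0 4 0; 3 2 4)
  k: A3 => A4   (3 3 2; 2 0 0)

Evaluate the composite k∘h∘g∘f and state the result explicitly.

  e0=⟨1,0⟩ f=>⟨4,4,0⟩ g=>⟨2,1,2⟩ h=>⟨0,4,1⟩ k=>⟨4,0⟩
  e1=⟨0,1⟩ f=>⟨2,0,1⟩ g=>⟨0,2,0⟩ h=>⟨1,3,4⟩ k=>⟨0,2⟩
result: (4 0; 0 2)

Answer: (4 0; 0 2)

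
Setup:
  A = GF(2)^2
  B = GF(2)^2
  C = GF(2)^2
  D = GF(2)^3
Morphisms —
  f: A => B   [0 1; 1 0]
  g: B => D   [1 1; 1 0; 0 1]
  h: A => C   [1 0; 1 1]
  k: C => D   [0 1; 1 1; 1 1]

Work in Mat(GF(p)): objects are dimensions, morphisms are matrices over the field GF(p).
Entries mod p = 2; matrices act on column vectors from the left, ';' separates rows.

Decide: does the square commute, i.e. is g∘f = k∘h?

Path 1 = f;g:
  e0=(1,0) f=>(0,1) g=>(1,0,1)
  e1=(0,1) f=>(1,0) g=>(1,1,0)
  composite₁ = [1 1; 0 1; 1 0]
Path 2 = h;k:
  e0=(1,0) h=>(1,1) k=>(1,0,0)
  e1=(0,1) h=>(0,1) k=>(1,1,1)
  composite₂ = [1 1; 0 1; 0 1]
Equal? NO — does not commute

Answer: DOES NOT COMMUTE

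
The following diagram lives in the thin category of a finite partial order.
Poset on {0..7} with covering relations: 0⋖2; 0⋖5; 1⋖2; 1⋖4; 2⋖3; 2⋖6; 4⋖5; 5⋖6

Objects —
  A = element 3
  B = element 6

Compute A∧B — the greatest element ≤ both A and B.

{x : x⊑A ∧ x⊑B} = {0,1,2}  (A=3, B=6)
  0 ⊑ 2
  1 ⊑ 2
  2 ⊑ 2
glb = 2

Answer: A∧B = 2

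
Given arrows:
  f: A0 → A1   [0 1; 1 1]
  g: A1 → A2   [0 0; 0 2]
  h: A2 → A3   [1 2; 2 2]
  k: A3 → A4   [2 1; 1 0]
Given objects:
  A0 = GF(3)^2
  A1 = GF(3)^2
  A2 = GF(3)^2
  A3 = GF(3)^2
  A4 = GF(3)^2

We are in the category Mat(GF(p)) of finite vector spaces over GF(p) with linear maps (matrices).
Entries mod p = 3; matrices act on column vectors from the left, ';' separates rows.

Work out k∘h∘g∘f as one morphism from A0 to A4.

Answer: [0 0; 1 1]

Derivation:
  e0=[1,0] f→[0,1] g→[0,2] h→[1,1] k→[0,1]
  e1=[0,1] f→[1,1] g→[0,2] h→[1,1] k→[0,1]
⟦path⟧: [0 0; 1 1]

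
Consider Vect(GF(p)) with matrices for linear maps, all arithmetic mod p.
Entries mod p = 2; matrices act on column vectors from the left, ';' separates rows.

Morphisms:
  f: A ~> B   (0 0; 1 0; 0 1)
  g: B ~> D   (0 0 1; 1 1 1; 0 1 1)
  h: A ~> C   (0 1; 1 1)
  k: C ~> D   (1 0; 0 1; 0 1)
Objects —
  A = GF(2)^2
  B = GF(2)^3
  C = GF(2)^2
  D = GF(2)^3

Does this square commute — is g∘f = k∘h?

Answer: COMMUTES

Work:
Path 1 = f;g:
  e0=(1,0) f~>(0,1,0) g~>(0,1,1)
  e1=(0,1) f~>(0,0,1) g~>(1,1,1)
  ⟦path⟧₁ = (0 1; 1 1; 1 1)
Path 2 = h;k:
  e0=(1,0) h~>(0,1) k~>(0,1,1)
  e1=(0,1) h~>(1,1) k~>(1,1,1)
  ⟦path⟧₂ = (0 1; 1 1; 1 1)
Equal? same morphism ✓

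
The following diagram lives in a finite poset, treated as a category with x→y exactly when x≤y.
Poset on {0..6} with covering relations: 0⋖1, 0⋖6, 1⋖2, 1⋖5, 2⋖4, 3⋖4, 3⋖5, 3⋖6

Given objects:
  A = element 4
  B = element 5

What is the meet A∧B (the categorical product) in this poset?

Answer: NO MEET EXISTS

Trace:
Common predecessors of 4,5: {0,1,3}
  maximal lower bounds 1 and 3 are incomparable: neither 1≤3 nor 3≤1
→ no greatest lower bound exists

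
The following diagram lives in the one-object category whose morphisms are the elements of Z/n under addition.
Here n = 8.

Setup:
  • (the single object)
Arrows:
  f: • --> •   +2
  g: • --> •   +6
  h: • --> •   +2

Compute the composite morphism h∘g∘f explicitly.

Answer: +2

Derivation:
  0 +2≡2 +6≡0 +2≡2  (mod 8)
⟦path⟧: +2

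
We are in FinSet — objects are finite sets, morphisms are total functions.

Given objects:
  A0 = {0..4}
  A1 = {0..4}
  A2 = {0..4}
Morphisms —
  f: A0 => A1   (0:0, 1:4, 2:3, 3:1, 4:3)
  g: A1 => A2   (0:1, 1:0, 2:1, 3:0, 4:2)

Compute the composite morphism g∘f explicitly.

  0 f=>0 g=>1
  1 f=>4 g=>2
  2 f=>3 g=>0
  3 f=>1 g=>0
  4 f=>3 g=>0
composite: (0:1, 1:2, 2:0, 3:0, 4:0)

Answer: (0:1, 1:2, 2:0, 3:0, 4:0)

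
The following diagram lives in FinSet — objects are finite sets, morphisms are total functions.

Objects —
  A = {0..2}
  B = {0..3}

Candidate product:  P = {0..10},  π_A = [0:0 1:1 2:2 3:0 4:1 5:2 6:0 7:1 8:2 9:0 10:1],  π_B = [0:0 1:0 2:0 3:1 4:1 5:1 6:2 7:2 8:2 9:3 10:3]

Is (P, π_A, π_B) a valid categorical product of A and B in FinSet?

|A|·|B| = 3·4 = 12;  |P| = 11
  → cardinalities differ; no bijection possible.

Answer: NOT A VALID PRODUCT — |P|=11 ≠ |A|·|B|=12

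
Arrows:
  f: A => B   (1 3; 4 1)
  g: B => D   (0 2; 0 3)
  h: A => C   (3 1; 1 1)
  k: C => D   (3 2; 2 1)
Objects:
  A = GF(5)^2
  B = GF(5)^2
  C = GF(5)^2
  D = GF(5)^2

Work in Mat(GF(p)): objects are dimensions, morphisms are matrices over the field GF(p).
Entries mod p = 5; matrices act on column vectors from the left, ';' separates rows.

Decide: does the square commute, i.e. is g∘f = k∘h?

1) trace f;g:
  e0=⟨1,0⟩ f=>⟨1,4⟩ g=>⟨3,2⟩
  e1=⟨0,1⟩ f=>⟨3,1⟩ g=>⟨2,3⟩
  composite₁ = (3 2; 2 3)
2) trace h;k:
  e0=⟨1,0⟩ h=>⟨3,1⟩ k=>⟨1,2⟩
  e1=⟨0,1⟩ h=>⟨1,1⟩ k=>⟨0,3⟩
  composite₂ = (1 0; 2 3)
Equal? NO — does not commute

Answer: DOES NOT COMMUTE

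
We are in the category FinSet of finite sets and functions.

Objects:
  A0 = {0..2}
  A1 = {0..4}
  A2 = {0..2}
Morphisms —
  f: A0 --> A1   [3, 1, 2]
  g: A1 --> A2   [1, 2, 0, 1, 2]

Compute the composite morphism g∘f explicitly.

Answer: [1, 2, 0]

Work:
  0 f-->3 g-->1
  1 f-->1 g-->2
  2 f-->2 g-->0
⟦path⟧: [1, 2, 0]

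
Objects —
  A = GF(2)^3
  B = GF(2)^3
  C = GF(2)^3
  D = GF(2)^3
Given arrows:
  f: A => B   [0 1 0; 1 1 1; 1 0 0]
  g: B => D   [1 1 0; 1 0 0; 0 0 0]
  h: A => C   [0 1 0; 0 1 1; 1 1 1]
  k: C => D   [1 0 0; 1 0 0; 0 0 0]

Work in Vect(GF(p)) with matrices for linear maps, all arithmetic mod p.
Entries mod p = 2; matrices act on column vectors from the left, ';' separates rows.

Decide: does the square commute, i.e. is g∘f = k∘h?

Answer: DOES NOT COMMUTE

Trace:
1) trace f;g:
  e0=[1,0,0] f=>[0,1,1] g=>[1,0,0]
  e1=[0,1,0] f=>[1,1,0] g=>[0,1,0]
  e2=[0,0,1] f=>[0,1,0] g=>[1,0,0]
  composite₁ = [1 0 1; 0 1 0; 0 0 0]
2) trace h;k:
  e0=[1,0,0] h=>[0,0,1] k=>[0,0,0]
  e1=[0,1,0] h=>[1,1,1] k=>[1,1,0]
  e2=[0,0,1] h=>[0,1,1] k=>[0,0,0]
  composite₂ = [0 1 0; 0 1 0; 0 0 0]
Equal? distinct morphisms ✗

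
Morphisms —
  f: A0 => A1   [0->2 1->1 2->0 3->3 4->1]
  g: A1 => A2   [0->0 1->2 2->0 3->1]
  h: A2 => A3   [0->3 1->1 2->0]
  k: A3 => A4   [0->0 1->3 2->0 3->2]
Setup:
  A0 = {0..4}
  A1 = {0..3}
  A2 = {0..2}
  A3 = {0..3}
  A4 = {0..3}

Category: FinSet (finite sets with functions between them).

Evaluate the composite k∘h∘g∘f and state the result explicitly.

  0 f=>2 g=>0 h=>3 k=>2
  1 f=>1 g=>2 h=>0 k=>0
  2 f=>0 g=>0 h=>3 k=>2
  3 f=>3 g=>1 h=>1 k=>3
  4 f=>1 g=>2 h=>0 k=>0
result: [0->2 1->0 2->2 3->3 4->0]

Answer: [0->2 1->0 2->2 3->3 4->0]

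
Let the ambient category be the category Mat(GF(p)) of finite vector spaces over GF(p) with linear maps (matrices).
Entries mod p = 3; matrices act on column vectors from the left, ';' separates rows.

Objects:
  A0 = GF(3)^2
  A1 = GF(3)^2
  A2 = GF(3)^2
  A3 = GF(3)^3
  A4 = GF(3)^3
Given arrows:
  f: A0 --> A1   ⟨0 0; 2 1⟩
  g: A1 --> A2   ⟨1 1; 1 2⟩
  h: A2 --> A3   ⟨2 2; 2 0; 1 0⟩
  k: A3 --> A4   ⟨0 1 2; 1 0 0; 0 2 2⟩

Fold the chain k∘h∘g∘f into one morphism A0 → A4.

  e0=(1,0) f-->(0,2) g-->(2,1) h-->(0,1,2) k-->(2,0,0)
  e1=(0,1) f-->(0,1) g-->(1,2) h-->(0,2,1) k-->(1,0,0)
composite: ⟨2 1; 0 0; 0 0⟩

Answer: ⟨2 1; 0 0; 0 0⟩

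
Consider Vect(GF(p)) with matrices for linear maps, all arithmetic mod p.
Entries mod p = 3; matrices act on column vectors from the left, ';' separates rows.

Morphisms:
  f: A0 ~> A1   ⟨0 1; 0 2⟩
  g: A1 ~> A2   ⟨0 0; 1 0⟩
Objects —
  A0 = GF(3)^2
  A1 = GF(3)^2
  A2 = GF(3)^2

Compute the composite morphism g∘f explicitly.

Answer: ⟨0 0; 0 1⟩

Derivation:
  e0=(1,0) f~>(0,0) g~>(0,0)
  e1=(0,1) f~>(1,2) g~>(0,1)
composite: ⟨0 0; 0 1⟩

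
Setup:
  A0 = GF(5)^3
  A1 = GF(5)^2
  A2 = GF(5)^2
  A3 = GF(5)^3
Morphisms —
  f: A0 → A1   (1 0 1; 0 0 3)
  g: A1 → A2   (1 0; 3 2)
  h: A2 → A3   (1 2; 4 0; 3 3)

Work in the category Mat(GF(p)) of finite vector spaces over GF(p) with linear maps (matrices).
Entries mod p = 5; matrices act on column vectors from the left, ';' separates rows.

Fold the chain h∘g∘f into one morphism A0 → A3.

  e0=⟨1,0,0⟩ f→⟨1,0⟩ g→⟨1,3⟩ h→⟨2,4,2⟩
  e1=⟨0,1,0⟩ f→⟨0,0⟩ g→⟨0,0⟩ h→⟨0,0,0⟩
  e2=⟨0,0,1⟩ f→⟨1,3⟩ g→⟨1,4⟩ h→⟨4,4,0⟩
⟦path⟧: (2 0 4; 4 0 4; 2 0 0)

Answer: (2 0 4; 4 0 4; 2 0 0)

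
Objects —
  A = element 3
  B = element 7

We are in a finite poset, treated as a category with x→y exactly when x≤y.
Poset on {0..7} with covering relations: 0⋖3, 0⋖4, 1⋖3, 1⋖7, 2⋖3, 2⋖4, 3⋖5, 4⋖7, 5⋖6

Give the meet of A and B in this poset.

Answer: NO MEET EXISTS

Derivation:
{x : x⊑A ∧ x⊑B} = {0,1,2}  (A=3, B=7)
  maximal lower bounds 0 and 1 are incomparable: neither 0⊑1 nor 1⊑0
→ no greatest lower bound exists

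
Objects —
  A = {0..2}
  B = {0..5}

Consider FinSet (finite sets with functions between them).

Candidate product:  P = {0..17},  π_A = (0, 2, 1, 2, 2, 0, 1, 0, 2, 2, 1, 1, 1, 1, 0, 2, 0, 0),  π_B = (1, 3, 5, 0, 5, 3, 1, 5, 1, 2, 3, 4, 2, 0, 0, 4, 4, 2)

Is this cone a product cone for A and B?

|A|·|B| = 3·6 = 18;  |P| = 18
Check the pairing map k ↦ (π_A(k), π_B(k)):
  0 ↦ (0,1)
  1 ↦ (2,3)
  2 ↦ (1,5)
  3 ↦ (2,0)
  4 ↦ (2,5)
  5 ↦ (0,3)
  6 ↦ (1,1)
  7 ↦ (0,5)
  8 ↦ (2,1)
  9 ↦ (2,2)
  10 ↦ (1,3)
  11 ↦ (1,4)
  12 ↦ (1,2)
  13 ↦ (1,0)
  14 ↦ (0,0)
  15 ↦ (2,4)
  16 ↦ (0,4)
  17 ↦ (0,2)
distinct pairs in image: 18 / 18 needed
  → bijection onto A×B; projections well-typed.

Answer: VALID PRODUCT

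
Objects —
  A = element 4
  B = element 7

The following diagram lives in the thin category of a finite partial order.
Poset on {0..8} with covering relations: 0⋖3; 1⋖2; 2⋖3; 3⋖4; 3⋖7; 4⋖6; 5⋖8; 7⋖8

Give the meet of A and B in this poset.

Answer: A∧B = 3

Trace:
{x : x≤A ∧ x≤B} = {0,1,2,3}  (A=4, B=7)
  0 ≤ 3
  1 ≤ 3
  2 ≤ 3
  3 ≤ 3
glb = 3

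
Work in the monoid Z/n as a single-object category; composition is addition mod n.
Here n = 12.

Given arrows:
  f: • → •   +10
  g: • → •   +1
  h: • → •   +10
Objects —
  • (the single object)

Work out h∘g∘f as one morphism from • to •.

  0 +10≡10 +1≡11 +10≡9  (mod 12)
⟦path⟧: +9

Answer: +9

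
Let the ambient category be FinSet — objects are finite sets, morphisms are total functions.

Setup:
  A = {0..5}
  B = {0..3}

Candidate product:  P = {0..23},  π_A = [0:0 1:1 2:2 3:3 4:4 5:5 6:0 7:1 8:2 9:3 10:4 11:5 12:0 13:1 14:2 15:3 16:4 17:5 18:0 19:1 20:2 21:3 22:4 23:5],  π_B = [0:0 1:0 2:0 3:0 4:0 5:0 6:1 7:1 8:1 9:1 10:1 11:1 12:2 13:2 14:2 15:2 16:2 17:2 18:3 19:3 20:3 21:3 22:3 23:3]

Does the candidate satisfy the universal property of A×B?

|A|·|B| = 6·4 = 24;  |P| = 24
Check the pairing map k ↦ (π_A(k), π_B(k)):
  0 : (0,0)
  1 : (1,0)
  2 : (2,0)
  3 : (3,0)
  4 : (4,0)
  5 : (5,0)
  6 : (0,1)
  7 : (1,1)
  8 : (2,1)
  9 : (3,1)
  10 : (4,1)
  11 : (5,1)
  12 : (0,2)
  13 : (1,2)
  14 : (2,2)
  15 : (3,2)
  16 : (4,2)
  17 : (5,2)
  18 : (0,3)
  19 : (1,3)
  20 : (2,3)
  21 : (3,3)
  22 : (4,3)
  23 : (5,3)
distinct pairs in image: 24 / 24 needed
  → bijection onto A×B; projections well-typed.

Answer: VALID PRODUCT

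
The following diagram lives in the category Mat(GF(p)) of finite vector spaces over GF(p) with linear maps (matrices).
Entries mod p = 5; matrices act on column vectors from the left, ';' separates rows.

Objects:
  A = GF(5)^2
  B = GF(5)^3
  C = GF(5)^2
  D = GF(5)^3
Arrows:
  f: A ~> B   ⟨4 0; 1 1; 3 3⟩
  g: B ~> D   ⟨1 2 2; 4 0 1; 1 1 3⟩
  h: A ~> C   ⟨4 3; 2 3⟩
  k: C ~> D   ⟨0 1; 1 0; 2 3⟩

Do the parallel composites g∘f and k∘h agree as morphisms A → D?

1) trace f;g:
  e0=(1,0) f~>(4,1,3) g~>(2,4,4)
  e1=(0,1) f~>(0,1,3) g~>(3,3,0)
  result₁ = ⟨2 3; 4 3; 4 0⟩
2) trace h;k:
  e0=(1,0) h~>(4,2) k~>(2,4,4)
  e1=(0,1) h~>(3,3) k~>(3,3,0)
  result₂ = ⟨2 3; 4 3; 4 0⟩
Equal? YES — commutes

Answer: COMMUTES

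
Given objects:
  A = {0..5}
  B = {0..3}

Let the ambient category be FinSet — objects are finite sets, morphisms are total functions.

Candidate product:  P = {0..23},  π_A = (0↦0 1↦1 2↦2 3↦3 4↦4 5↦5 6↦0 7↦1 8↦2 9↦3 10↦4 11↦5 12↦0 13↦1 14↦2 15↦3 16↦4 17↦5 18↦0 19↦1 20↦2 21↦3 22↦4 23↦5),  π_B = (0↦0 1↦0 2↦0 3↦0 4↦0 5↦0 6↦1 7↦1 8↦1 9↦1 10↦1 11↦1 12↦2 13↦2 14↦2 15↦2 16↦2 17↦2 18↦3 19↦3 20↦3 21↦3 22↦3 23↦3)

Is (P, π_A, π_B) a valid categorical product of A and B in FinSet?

|A|·|B| = 6·4 = 24;  |P| = 24
Check the pairing map k ↦ (π_A(k), π_B(k)):
  0 ↦ (0,0)
  1 ↦ (1,0)
  2 ↦ (2,0)
  3 ↦ (3,0)
  4 ↦ (4,0)
  5 ↦ (5,0)
  6 ↦ (0,1)
  7 ↦ (1,1)
  8 ↦ (2,1)
  9 ↦ (3,1)
  10 ↦ (4,1)
  11 ↦ (5,1)
  12 ↦ (0,2)
  13 ↦ (1,2)
  14 ↦ (2,2)
  15 ↦ (3,2)
  16 ↦ (4,2)
  17 ↦ (5,2)
  18 ↦ (0,3)
  19 ↦ (1,3)
  20 ↦ (2,3)
  21 ↦ (3,3)
  22 ↦ (4,3)
  23 ↦ (5,3)
distinct pairs in image: 24 / 24 needed
  → bijection onto A×B; projections well-typed.

Answer: VALID PRODUCT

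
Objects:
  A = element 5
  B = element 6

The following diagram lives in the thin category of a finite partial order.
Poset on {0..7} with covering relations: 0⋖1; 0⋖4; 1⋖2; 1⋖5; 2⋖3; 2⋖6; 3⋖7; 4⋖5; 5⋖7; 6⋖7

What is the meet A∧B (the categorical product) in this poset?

Answer: A∧B = 1

Trace:
Common predecessors of 5,6: {0,1}
  0 <= 1
  1 <= 1
glb = 1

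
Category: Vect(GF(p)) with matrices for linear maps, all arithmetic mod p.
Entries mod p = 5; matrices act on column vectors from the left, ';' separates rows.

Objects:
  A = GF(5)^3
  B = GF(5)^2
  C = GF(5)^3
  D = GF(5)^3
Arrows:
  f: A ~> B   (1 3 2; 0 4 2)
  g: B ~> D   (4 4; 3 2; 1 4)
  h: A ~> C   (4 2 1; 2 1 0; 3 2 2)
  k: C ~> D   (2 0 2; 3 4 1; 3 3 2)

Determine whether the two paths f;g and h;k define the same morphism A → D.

Answer: DOES NOT COMMUTE

Work:
1) trace f;g:
  e0=(1,0,0) f~>(1,0) g~>(4,3,1)
  e1=(0,1,0) f~>(3,4) g~>(3,2,4)
  e2=(0,0,1) f~>(2,2) g~>(1,0,0)
  ⟦path⟧₁ = (4 3 1; 3 2 0; 1 4 0)
2) trace h;k:
  e0=(1,0,0) h~>(4,2,3) k~>(4,3,4)
  e1=(0,1,0) h~>(2,1,2) k~>(3,2,3)
  e2=(0,0,1) h~>(1,0,2) k~>(1,0,2)
  ⟦path⟧₂ = (4 3 1; 3 2 0; 4 3 2)
Equal? differ; not commutative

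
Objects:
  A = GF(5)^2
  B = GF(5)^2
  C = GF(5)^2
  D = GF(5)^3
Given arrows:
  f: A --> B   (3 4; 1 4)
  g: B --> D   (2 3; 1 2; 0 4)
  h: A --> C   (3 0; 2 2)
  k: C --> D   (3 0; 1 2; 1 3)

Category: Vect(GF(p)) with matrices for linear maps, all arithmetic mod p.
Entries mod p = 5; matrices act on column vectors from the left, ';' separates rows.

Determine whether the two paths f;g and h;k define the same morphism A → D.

Answer: DOES NOT COMMUTE

Trace:
1) trace f;g:
  e0=(1,0) f-->(3,1) g-->(4,0,4)
  e1=(0,1) f-->(4,4) g-->(0,2,1)
  result₁ = (4 0; 0 2; 4 1)
2) trace h;k:
  e0=(1,0) h-->(3,2) k-->(4,2,4)
  e1=(0,1) h-->(0,2) k-->(0,4,1)
  result₂ = (4 0; 2 4; 4 1)
Equal? NO — does not commute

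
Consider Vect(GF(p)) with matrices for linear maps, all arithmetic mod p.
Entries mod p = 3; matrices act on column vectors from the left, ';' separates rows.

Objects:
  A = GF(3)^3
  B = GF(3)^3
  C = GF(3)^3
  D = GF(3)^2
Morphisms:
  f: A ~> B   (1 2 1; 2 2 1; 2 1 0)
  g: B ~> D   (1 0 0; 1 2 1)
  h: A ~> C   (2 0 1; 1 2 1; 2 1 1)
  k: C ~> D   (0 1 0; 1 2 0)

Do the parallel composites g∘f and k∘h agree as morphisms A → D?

Path 1 = f;g:
  e0=[1,0,0] f~>[1,2,2] g~>[1,1]
  e1=[0,1,0] f~>[2,2,1] g~>[2,1]
  e2=[0,0,1] f~>[1,1,0] g~>[1,0]
  ⟦path⟧₁ = (1 2 1; 1 1 0)
Path 2 = h;k:
  e0=[1,0,0] h~>[2,1,2] k~>[1,1]
  e1=[0,1,0] h~>[0,2,1] k~>[2,1]
  e2=[0,0,1] h~>[1,1,1] k~>[1,0]
  ⟦path⟧₂ = (1 2 1; 1 1 0)
Equal? equal; square commutes

Answer: COMMUTES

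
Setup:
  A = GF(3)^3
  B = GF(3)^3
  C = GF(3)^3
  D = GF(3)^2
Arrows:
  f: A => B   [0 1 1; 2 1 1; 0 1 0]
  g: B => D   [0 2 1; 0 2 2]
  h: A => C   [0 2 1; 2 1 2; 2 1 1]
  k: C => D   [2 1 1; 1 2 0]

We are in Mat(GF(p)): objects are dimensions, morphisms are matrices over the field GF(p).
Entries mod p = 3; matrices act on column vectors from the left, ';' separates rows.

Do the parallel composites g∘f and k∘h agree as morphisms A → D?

Along f;g (path 1):
  e0=[1,0,0] f=>[0,2,0] g=>[1,1]
  e1=[0,1,0] f=>[1,1,1] g=>[0,1]
  e2=[0,0,1] f=>[1,1,0] g=>[2,2]
  ⟦path⟧₁ = [1 0 2; 1 1 2]
Along h;k (path 2):
  e0=[1,0,0] h=>[0,2,2] k=>[1,1]
  e1=[0,1,0] h=>[2,1,1] k=>[0,1]
  e2=[0,0,1] h=>[1,2,1] k=>[2,2]
  ⟦path⟧₂ = [1 0 2; 1 1 2]
Equal? YES — commutes

Answer: COMMUTES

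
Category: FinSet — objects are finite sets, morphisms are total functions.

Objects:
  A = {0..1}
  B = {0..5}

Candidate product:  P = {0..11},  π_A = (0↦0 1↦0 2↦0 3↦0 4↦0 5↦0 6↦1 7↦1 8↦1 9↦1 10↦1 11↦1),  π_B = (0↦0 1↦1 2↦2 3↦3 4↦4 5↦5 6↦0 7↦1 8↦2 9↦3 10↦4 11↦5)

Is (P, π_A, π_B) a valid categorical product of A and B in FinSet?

|A|·|B| = 2·6 = 12;  |P| = 12
Check the pairing map k ↦ (π_A(k), π_B(k)):
  0 ↦ (0,0)
  1 ↦ (0,1)
  2 ↦ (0,2)
  3 ↦ (0,3)
  4 ↦ (0,4)
  5 ↦ (0,5)
  6 ↦ (1,0)
  7 ↦ (1,1)
  8 ↦ (1,2)
  9 ↦ (1,3)
  10 ↦ (1,4)
  11 ↦ (1,5)
distinct pairs in image: 12 / 12 needed
  → bijection onto A×B; projections well-typed.

Answer: VALID PRODUCT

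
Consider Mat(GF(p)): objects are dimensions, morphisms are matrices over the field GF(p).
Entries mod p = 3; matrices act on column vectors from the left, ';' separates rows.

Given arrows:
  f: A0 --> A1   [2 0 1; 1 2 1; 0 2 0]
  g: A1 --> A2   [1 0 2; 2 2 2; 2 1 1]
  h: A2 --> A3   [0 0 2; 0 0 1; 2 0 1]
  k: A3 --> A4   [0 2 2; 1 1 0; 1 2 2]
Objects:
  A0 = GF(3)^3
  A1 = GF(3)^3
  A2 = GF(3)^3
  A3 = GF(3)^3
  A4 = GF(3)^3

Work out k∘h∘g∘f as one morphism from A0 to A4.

Answer: [1 2 1; 0 0 0; 2 1 1]

Work:
  e0=⟨1,0,0⟩ f-->⟨2,1,0⟩ g-->⟨2,0,2⟩ h-->⟨1,2,0⟩ k-->⟨1,0,2⟩
  e1=⟨0,1,0⟩ f-->⟨0,2,2⟩ g-->⟨1,2,1⟩ h-->⟨2,1,0⟩ k-->⟨2,0,1⟩
  e2=⟨0,0,1⟩ f-->⟨1,1,0⟩ g-->⟨1,1,0⟩ h-->⟨0,0,2⟩ k-->⟨1,0,1⟩
result: [1 2 1; 0 0 0; 2 1 1]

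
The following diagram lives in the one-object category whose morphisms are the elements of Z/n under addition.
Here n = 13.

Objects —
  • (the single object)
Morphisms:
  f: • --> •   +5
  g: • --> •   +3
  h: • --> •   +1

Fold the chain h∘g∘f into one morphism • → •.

Answer: +9

Work:
  0 +5≡5 +3≡8 +1≡9  (mod 13)
⟦path⟧: +9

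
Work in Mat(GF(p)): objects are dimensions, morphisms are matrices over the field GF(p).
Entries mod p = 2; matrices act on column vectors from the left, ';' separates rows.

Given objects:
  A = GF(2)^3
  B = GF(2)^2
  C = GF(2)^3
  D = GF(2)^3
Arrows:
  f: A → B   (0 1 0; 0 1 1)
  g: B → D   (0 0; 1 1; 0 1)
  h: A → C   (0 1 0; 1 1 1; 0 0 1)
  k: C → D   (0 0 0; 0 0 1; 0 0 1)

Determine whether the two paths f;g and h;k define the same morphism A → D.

Answer: DOES NOT COMMUTE

Trace:
Path 1 = f;g:
  e0=(1,0,0) f→(0,0) g→(0,0,0)
  e1=(0,1,0) f→(1,1) g→(0,0,1)
  e2=(0,0,1) f→(0,1) g→(0,1,1)
  ⟦path⟧₁ = (0 0 0; 0 0 1; 0 1 1)
Path 2 = h;k:
  e0=(1,0,0) h→(0,1,0) k→(0,0,0)
  e1=(0,1,0) h→(1,1,0) k→(0,0,0)
  e2=(0,0,1) h→(0,1,1) k→(0,1,1)
  ⟦path⟧₂ = (0 0 0; 0 0 1; 0 0 1)
Equal? differ; not commutative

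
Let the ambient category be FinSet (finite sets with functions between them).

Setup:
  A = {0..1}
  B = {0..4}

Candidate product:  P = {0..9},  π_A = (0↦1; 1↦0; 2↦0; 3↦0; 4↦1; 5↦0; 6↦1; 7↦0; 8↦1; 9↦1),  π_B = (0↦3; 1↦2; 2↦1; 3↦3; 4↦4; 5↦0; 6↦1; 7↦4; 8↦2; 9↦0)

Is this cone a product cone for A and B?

|A|·|B| = 2·5 = 10;  |P| = 10
Check the pairing map k ↦ (π_A(k), π_B(k)):
  0 ↦ (1,3)
  1 ↦ (0,2)
  2 ↦ (0,1)
  3 ↦ (0,3)
  4 ↦ (1,4)
  5 ↦ (0,0)
  6 ↦ (1,1)
  7 ↦ (0,4)
  8 ↦ (1,2)
  9 ↦ (1,0)
distinct pairs in image: 10 / 10 needed
  → bijection onto A×B; projections well-typed.

Answer: VALID PRODUCT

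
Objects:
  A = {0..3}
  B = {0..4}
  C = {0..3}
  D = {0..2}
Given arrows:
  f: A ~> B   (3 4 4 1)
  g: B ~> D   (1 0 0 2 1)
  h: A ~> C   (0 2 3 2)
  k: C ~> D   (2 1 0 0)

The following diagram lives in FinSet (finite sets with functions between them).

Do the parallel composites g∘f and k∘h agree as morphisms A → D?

Along f;g (path 1):
  0 f~>3 g~>2
  1 f~>4 g~>1
  2 f~>4 g~>1
  3 f~>1 g~>0
  ⟦path⟧₁ = (2 1 1 0)
Along h;k (path 2):
  0 h~>0 k~>2
  1 h~>2 k~>0
  2 h~>3 k~>0
  3 h~>2 k~>0
  ⟦path⟧₂ = (2 0 0 0)
Equal? distinct morphisms ✗

Answer: DOES NOT COMMUTE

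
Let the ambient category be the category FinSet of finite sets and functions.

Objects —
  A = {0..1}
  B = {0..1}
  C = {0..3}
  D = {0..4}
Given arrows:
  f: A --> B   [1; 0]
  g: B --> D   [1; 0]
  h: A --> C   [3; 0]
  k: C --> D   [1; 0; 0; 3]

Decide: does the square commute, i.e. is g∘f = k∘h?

Along f;g (path 1):
  0 f-->1 g-->0
  1 f-->0 g-->1
  ⟦path⟧₁ = [0; 1]
Along h;k (path 2):
  0 h-->3 k-->3
  1 h-->0 k-->1
  ⟦path⟧₂ = [3; 1]
Equal? NO — does not commute

Answer: DOES NOT COMMUTE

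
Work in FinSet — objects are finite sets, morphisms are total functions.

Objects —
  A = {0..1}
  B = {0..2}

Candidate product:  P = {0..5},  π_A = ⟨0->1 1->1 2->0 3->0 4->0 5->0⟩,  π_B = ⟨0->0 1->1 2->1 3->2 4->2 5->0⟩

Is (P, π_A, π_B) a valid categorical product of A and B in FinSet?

|A|·|B| = 2·3 = 6;  |P| = 6
Check the pairing map k ↦ (π_A(k), π_B(k)):
  0 -> (1,0)
  1 -> (1,1)
  2 -> (0,1)
  3 -> (0,2)
  4 -> (0,2)  ✗ repeats pair of k=3
  5 -> (0,0)
distinct pairs in image: 5 / 6 needed
  → (0,2) hit at k=3 and k=4

Answer: NOT A VALID PRODUCT — duplicate pair at indices 3,4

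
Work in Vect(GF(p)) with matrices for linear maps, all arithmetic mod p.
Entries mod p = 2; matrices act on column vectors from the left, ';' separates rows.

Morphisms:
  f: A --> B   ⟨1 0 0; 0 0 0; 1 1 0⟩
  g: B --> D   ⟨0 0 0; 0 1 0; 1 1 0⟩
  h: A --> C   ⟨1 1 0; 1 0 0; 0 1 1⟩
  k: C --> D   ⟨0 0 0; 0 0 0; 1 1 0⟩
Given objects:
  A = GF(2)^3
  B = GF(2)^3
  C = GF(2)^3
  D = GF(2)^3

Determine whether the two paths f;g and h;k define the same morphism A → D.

Answer: DOES NOT COMMUTE

Derivation:
Along f;g (path 1):
  e0=[1,0,0] f-->[1,0,1] g-->[0,0,1]
  e1=[0,1,0] f-->[0,0,1] g-->[0,0,0]
  e2=[0,0,1] f-->[0,0,0] g-->[0,0,0]
  result₁ = ⟨0 0 0; 0 0 0; 1 0 0⟩
Along h;k (path 2):
  e0=[1,0,0] h-->[1,1,0] k-->[0,0,0]
  e1=[0,1,0] h-->[1,0,1] k-->[0,0,1]
  e2=[0,0,1] h-->[0,0,1] k-->[0,0,0]
  result₂ = ⟨0 0 0; 0 0 0; 0 1 0⟩
Equal? differ; not commutative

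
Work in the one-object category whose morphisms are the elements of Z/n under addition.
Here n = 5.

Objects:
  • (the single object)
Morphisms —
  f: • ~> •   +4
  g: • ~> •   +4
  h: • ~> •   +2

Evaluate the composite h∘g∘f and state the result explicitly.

  0 +4≡4 +4≡3 +2≡0  (mod 5)
result: +0

Answer: +0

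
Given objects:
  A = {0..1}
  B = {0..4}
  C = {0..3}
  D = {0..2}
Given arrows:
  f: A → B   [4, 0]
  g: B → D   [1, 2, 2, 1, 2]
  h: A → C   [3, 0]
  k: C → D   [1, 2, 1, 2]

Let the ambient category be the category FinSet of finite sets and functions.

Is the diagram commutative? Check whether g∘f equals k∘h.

Path 1 = f;g:
  0 f→4 g→2
  1 f→0 g→1
  result₁ = [2, 1]
Path 2 = h;k:
  0 h→3 k→2
  1 h→0 k→1
  result₂ = [2, 1]
Equal? same morphism ✓

Answer: COMMUTES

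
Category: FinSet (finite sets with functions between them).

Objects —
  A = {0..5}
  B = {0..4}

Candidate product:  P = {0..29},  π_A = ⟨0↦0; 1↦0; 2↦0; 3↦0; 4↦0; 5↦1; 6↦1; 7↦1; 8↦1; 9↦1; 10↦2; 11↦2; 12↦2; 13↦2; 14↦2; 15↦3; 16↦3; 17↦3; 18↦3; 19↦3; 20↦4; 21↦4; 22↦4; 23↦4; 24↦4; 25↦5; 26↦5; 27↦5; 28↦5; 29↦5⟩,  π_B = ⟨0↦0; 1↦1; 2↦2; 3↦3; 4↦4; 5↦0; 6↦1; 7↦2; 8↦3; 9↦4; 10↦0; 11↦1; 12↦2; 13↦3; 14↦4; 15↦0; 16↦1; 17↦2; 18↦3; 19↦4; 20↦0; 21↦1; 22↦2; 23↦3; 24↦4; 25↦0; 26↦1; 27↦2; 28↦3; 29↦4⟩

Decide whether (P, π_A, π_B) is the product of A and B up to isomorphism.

Answer: VALID PRODUCT

Work:
|A|·|B| = 6·5 = 30;  |P| = 30
Check the pairing map k ↦ (π_A(k), π_B(k)):
  0 ↦ (0,0)
  1 ↦ (0,1)
  2 ↦ (0,2)
  3 ↦ (0,3)
  4 ↦ (0,4)
  5 ↦ (1,0)
  6 ↦ (1,1)
  7 ↦ (1,2)
  8 ↦ (1,3)
  9 ↦ (1,4)
  10 ↦ (2,0)
  11 ↦ (2,1)
  12 ↦ (2,2)
  13 ↦ (2,3)
  14 ↦ (2,4)
  15 ↦ (3,0)
  16 ↦ (3,1)
  17 ↦ (3,2)
  18 ↦ (3,3)
  19 ↦ (3,4)
  20 ↦ (4,0)
  21 ↦ (4,1)
  22 ↦ (4,2)
  23 ↦ (4,3)
  24 ↦ (4,4)
  25 ↦ (5,0)
  26 ↦ (5,1)
  27 ↦ (5,2)
  28 ↦ (5,3)
  29 ↦ (5,4)
distinct pairs in image: 30 / 30 needed
  → bijection onto A×B; projections well-typed.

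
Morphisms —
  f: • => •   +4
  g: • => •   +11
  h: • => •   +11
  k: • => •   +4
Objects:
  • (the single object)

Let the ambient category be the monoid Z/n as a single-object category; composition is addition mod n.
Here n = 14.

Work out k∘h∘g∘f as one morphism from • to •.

  0 +4≡4 +11≡1 +11≡12 +4≡2  (mod 14)
composite: +2

Answer: +2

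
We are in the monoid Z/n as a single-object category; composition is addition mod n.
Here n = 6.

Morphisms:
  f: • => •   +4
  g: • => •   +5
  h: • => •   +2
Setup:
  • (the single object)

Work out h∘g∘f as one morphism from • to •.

  0 +4≡4 +5≡3 +2≡5  (mod 6)
result: +5

Answer: +5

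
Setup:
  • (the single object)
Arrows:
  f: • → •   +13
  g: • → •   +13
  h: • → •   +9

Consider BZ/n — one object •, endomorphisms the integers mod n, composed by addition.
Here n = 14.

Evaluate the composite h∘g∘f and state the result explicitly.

Answer: +7

Trace:
  0 +13≡13 +13≡12 +9≡7  (mod 14)
⟦path⟧: +7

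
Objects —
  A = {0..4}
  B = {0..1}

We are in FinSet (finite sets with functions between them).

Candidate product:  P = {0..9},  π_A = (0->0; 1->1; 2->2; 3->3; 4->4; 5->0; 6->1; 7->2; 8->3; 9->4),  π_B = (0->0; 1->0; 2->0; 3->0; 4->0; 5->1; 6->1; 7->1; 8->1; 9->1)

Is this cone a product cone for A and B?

Answer: VALID PRODUCT

Derivation:
|A|·|B| = 5·2 = 10;  |P| = 10
Check the pairing map k ↦ (π_A(k), π_B(k)):
  0 -> (0,0)
  1 -> (1,0)
  2 -> (2,0)
  3 -> (3,0)
  4 -> (4,0)
  5 -> (0,1)
  6 -> (1,1)
  7 -> (2,1)
  8 -> (3,1)
  9 -> (4,1)
distinct pairs in image: 10 / 10 needed
  → bijection onto A×B; projections well-typed.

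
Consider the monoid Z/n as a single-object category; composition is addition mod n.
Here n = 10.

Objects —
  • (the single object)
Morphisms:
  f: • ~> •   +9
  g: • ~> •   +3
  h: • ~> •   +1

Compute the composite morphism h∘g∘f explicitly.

Answer: +3

Derivation:
  0 +9≡9 +3≡2 +1≡3  (mod 10)
⟦path⟧: +3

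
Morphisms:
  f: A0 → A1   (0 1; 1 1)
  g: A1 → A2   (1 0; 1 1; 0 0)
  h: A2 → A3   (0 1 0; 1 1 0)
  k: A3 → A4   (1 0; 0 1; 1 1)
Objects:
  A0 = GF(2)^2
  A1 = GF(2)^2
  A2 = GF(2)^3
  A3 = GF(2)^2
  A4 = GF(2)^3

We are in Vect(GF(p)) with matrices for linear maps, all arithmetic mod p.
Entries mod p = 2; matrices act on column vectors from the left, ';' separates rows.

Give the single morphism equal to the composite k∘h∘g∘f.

Answer: (1 0; 1 1; 0 1)

Work:
  e0=⟨1,0⟩ f→⟨0,1⟩ g→⟨0,1,0⟩ h→⟨1,1⟩ k→⟨1,1,0⟩
  e1=⟨0,1⟩ f→⟨1,1⟩ g→⟨1,0,0⟩ h→⟨0,1⟩ k→⟨0,1,1⟩
composite: (1 0; 1 1; 0 1)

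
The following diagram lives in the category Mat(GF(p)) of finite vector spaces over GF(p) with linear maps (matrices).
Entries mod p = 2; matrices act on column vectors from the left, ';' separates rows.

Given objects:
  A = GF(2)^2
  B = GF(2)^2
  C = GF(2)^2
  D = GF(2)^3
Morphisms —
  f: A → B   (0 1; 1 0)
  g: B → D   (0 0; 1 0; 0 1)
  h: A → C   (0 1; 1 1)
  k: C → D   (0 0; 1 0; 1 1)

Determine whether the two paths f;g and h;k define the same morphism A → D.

Answer: COMMUTES

Derivation:
Along f;g (path 1):
  e0=[1,0] f→[0,1] g→[0,0,1]
  e1=[0,1] f→[1,0] g→[0,1,0]
  ⟦path⟧₁ = (0 0; 0 1; 1 0)
Along h;k (path 2):
  e0=[1,0] h→[0,1] k→[0,0,1]
  e1=[0,1] h→[1,1] k→[0,1,0]
  ⟦path⟧₂ = (0 0; 0 1; 1 0)
Equal? same morphism ✓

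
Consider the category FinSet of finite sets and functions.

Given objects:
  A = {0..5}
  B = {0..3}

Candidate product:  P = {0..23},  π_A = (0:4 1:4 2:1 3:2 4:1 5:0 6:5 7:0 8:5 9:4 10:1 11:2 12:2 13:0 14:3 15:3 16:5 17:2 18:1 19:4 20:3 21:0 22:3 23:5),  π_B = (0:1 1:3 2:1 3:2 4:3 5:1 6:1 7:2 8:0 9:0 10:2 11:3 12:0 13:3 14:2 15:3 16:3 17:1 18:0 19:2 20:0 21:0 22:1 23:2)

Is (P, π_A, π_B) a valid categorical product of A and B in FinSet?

Answer: VALID PRODUCT

Derivation:
|A|·|B| = 6·4 = 24;  |P| = 24
Check the pairing map k ↦ (π_A(k), π_B(k)):
  0 : (4,1)
  1 : (4,3)
  2 : (1,1)
  3 : (2,2)
  4 : (1,3)
  5 : (0,1)
  6 : (5,1)
  7 : (0,2)
  8 : (5,0)
  9 : (4,0)
  10 : (1,2)
  11 : (2,3)
  12 : (2,0)
  13 : (0,3)
  14 : (3,2)
  15 : (3,3)
  16 : (5,3)
  17 : (2,1)
  18 : (1,0)
  19 : (4,2)
  20 : (3,0)
  21 : (0,0)
  22 : (3,1)
  23 : (5,2)
distinct pairs in image: 24 / 24 needed
  → bijection onto A×B; projections well-typed.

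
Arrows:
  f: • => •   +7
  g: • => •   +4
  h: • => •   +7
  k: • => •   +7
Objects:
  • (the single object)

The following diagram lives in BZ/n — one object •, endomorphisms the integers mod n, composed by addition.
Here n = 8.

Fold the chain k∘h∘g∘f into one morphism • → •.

Answer: +1

Trace:
  0 +7≡7 +4≡3 +7≡2 +7≡1  (mod 8)
composite: +1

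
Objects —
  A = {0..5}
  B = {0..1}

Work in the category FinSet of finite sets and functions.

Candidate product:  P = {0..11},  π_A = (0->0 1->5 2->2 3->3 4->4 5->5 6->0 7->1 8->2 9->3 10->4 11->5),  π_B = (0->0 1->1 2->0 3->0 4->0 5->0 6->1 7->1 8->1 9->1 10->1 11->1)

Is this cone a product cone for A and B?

|A|·|B| = 6·2 = 12;  |P| = 12
Check the pairing map k ↦ (π_A(k), π_B(k)):
  0 -> (0,0)
  1 -> (5,1)
  2 -> (2,0)
  3 -> (3,0)
  4 -> (4,0)
  5 -> (5,0)
  6 -> (0,1)
  7 -> (1,1)
  8 -> (2,1)
  9 -> (3,1)
  10 -> (4,1)
  11 -> (5,1)  ✗ repeats pair of k=1
distinct pairs in image: 11 / 12 needed
  → (5,1) hit at k=1 and k=11

Answer: NOT A VALID PRODUCT — duplicate pair at indices 11,1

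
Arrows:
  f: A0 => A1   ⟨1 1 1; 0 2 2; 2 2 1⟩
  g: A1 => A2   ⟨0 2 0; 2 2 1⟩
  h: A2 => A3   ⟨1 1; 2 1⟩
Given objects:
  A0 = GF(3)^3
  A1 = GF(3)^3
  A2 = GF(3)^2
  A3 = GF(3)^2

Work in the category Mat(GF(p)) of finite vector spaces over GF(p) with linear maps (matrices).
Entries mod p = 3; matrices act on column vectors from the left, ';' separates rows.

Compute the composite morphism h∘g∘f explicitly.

Answer: ⟨1 0 2; 1 1 0⟩

Derivation:
  e0=[1,0,0] f=>[1,0,2] g=>[0,1] h=>[1,1]
  e1=[0,1,0] f=>[1,2,2] g=>[1,2] h=>[0,1]
  e2=[0,0,1] f=>[1,2,1] g=>[1,1] h=>[2,0]
result: ⟨1 0 2; 1 1 0⟩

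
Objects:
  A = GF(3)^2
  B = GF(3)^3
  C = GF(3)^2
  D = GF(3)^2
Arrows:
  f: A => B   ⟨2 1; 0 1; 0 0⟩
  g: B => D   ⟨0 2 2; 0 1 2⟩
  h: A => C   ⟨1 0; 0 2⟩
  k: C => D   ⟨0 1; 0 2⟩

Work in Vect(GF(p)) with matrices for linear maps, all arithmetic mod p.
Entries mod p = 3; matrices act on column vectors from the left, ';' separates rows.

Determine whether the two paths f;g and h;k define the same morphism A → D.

Answer: COMMUTES

Trace:
Along f;g (path 1):
  e0=(1,0) f=>(2,0,0) g=>(0,0)
  e1=(0,1) f=>(1,1,0) g=>(2,1)
  composite₁ = ⟨0 2; 0 1⟩
Along h;k (path 2):
  e0=(1,0) h=>(1,0) k=>(0,0)
  e1=(0,1) h=>(0,2) k=>(2,1)
  composite₂ = ⟨0 2; 0 1⟩
Equal? same morphism ✓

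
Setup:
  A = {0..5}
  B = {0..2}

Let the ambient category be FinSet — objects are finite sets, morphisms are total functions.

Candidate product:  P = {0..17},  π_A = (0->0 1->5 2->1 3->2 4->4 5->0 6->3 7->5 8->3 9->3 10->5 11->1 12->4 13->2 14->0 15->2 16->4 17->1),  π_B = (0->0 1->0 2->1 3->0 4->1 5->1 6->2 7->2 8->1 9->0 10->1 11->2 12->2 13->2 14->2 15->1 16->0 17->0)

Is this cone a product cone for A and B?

Answer: VALID PRODUCT

Derivation:
|A|·|B| = 6·3 = 18;  |P| = 18
Check the pairing map k ↦ (π_A(k), π_B(k)):
  0 -> (0,0)
  1 -> (5,0)
  2 -> (1,1)
  3 -> (2,0)
  4 -> (4,1)
  5 -> (0,1)
  6 -> (3,2)
  7 -> (5,2)
  8 -> (3,1)
  9 -> (3,0)
  10 -> (5,1)
  11 -> (1,2)
  12 -> (4,2)
  13 -> (2,2)
  14 -> (0,2)
  15 -> (2,1)
  16 -> (4,0)
  17 -> (1,0)
distinct pairs in image: 18 / 18 needed
  → bijection onto A×B; projections well-typed.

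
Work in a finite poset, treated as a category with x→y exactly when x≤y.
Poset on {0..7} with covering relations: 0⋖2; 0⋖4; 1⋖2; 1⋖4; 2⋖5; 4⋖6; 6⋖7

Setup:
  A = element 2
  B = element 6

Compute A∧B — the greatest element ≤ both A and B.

Common predecessors of 2,6: {0,1}
  maximal lower bounds 0 and 1 are incomparable: neither 0⊑1 nor 1⊑0
→ no greatest lower bound exists

Answer: NO MEET EXISTS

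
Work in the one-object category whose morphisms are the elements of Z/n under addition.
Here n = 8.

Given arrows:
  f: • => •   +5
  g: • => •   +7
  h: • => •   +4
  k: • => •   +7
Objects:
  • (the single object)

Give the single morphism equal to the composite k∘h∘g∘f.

Answer: +7

Trace:
  0 +5≡5 +7≡4 +4≡0 +7≡7  (mod 8)
composite: +7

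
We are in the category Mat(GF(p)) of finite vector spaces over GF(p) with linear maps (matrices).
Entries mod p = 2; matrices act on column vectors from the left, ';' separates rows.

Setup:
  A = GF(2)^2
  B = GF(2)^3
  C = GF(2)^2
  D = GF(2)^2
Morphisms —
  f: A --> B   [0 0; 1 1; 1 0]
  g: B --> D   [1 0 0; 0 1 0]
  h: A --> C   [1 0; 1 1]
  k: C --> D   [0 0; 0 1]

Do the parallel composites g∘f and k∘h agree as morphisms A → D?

1) trace f;g:
  e0=⟨1,0⟩ f-->⟨0,1,1⟩ g-->⟨0,1⟩
  e1=⟨0,1⟩ f-->⟨0,1,0⟩ g-->⟨0,1⟩
  ⟦path⟧₁ = [0 0; 1 1]
2) trace h;k:
  e0=⟨1,0⟩ h-->⟨1,1⟩ k-->⟨0,1⟩
  e1=⟨0,1⟩ h-->⟨0,1⟩ k-->⟨0,1⟩
  ⟦path⟧₂ = [0 0; 1 1]
Equal? same morphism ✓

Answer: COMMUTES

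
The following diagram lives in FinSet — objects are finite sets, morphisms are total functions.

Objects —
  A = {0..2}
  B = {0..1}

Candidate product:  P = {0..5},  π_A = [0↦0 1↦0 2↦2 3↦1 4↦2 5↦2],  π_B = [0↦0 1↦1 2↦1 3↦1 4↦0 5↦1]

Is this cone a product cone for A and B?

|A|·|B| = 3·2 = 6;  |P| = 6
Check the pairing map k ↦ (π_A(k), π_B(k)):
  0 ↦ (0,0)
  1 ↦ (0,1)
  2 ↦ (2,1)
  3 ↦ (1,1)
  4 ↦ (2,0)
  5 ↦ (2,1)  ✗ repeats pair of k=2
distinct pairs in image: 5 / 6 needed
  → (2,1) hit at k=2 and k=5

Answer: NOT A VALID PRODUCT — duplicate pair at indices 5,2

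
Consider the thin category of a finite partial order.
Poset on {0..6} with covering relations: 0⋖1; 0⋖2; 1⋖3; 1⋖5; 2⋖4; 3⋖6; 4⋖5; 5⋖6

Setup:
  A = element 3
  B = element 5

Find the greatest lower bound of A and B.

Answer: A∧B = 1

Derivation:
Common predecessors of 3,5: {0,1}
  0 ≤ 1
  1 ≤ 1
glb = 1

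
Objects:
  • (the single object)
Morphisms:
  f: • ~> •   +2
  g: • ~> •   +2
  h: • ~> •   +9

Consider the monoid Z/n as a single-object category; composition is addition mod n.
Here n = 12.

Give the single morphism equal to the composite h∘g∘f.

  0 +2≡2 +2≡4 +9≡1  (mod 12)
result: +1

Answer: +1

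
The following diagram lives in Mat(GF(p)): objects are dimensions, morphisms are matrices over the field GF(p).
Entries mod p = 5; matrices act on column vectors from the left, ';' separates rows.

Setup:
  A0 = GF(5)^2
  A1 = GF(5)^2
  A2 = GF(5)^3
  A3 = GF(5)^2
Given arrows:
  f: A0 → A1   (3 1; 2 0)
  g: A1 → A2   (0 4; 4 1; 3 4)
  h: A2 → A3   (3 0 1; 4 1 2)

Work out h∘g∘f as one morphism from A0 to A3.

Answer: (1 3; 0 0)

Trace:
  e0=(1,0) f→(3,2) g→(3,4,2) h→(1,0)
  e1=(0,1) f→(1,0) g→(0,4,3) h→(3,0)
composite: (1 3; 0 0)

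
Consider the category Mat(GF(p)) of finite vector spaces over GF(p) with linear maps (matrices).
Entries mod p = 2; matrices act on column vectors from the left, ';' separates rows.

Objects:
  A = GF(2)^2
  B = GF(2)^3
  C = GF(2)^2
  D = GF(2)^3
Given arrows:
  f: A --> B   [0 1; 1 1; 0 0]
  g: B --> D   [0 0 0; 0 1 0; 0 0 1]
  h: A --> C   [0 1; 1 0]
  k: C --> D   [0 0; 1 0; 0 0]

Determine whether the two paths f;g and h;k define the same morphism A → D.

1) trace f;g:
  e0=[1,0] f-->[0,1,0] g-->[0,1,0]
  e1=[0,1] f-->[1,1,0] g-->[0,1,0]
  result₁ = [0 0; 1 1; 0 0]
2) trace h;k:
  e0=[1,0] h-->[0,1] k-->[0,0,0]
  e1=[0,1] h-->[1,0] k-->[0,1,0]
  result₂ = [0 0; 0 1; 0 0]
Equal? differ; not commutative

Answer: DOES NOT COMMUTE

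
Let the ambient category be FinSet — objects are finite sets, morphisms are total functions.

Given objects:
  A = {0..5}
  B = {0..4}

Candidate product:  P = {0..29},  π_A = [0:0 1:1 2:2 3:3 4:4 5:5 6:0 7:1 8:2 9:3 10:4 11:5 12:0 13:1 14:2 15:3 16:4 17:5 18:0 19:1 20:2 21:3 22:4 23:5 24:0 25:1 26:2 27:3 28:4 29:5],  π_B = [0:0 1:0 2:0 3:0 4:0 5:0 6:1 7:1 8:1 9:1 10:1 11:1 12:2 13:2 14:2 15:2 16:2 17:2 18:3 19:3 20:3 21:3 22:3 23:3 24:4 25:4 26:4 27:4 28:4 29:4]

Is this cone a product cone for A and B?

|A|·|B| = 6·5 = 30;  |P| = 30
Check the pairing map k ↦ (π_A(k), π_B(k)):
  0 : (0,0)
  1 : (1,0)
  2 : (2,0)
  3 : (3,0)
  4 : (4,0)
  5 : (5,0)
  6 : (0,1)
  7 : (1,1)
  8 : (2,1)
  9 : (3,1)
  10 : (4,1)
  11 : (5,1)
  12 : (0,2)
  13 : (1,2)
  14 : (2,2)
  15 : (3,2)
  16 : (4,2)
  17 : (5,2)
  18 : (0,3)
  19 : (1,3)
  20 : (2,3)
  21 : (3,3)
  22 : (4,3)
  23 : (5,3)
  24 : (0,4)
  25 : (1,4)
  26 : (2,4)
  27 : (3,4)
  28 : (4,4)
  29 : (5,4)
distinct pairs in image: 30 / 30 needed
  → bijection onto A×B; projections well-typed.

Answer: VALID PRODUCT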